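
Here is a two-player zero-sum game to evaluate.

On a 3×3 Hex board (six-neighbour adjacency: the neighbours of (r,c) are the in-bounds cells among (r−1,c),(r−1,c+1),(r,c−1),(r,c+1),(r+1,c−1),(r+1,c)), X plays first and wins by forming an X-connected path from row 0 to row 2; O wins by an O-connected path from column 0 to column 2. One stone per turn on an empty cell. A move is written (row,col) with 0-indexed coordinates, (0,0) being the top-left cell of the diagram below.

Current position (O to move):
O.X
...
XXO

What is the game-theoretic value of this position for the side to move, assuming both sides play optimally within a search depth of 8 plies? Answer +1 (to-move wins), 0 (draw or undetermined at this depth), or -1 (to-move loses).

value(O.X/.../XXO, O) = -1

ply 1, O at O.X/.../XXO | (0,1)=-1→OOX/.../XXO*; (1,0)=-1→O.X/O../XXO; (1,1)=-1→O.X/.O./XXO; (1,2)=-1→O.X/..O/XXO
ply 2, X at OOX/.../XXO | (1,0)=+1→OOX/X../XXO*; (1,1)=+1→OOX/.X./XXO; (1,2)=+1→OOX/..X/XXO
ply 3, O at OOX/X../XXO | (1,1)=-1→OOX/XO./XXO*; (1,2)=-1→OOX/X.O/XXO
ply 4, X at OOX/XO./XXO | (1,2)=+1→OOX/XOX/XXO*
ply 5: OOX/XOX/XXO is terminal -1 (O); from O.X/.../XXO depth 8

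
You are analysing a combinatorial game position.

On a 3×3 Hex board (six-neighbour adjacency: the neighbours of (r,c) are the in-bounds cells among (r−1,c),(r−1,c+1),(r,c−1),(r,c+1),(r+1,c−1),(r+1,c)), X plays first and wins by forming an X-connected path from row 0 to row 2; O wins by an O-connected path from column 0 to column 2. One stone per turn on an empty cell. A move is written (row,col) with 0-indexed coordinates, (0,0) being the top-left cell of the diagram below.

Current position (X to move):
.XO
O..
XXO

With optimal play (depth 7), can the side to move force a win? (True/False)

p1 X@[.XO/O../XXO]: (0,0)[XXO/O../XXO]-1 (1,1)[.XO/OX./XXO]+1* (1,2)[.XO/O.X/XXO]-1
p2 O@[.XO/OX./XXO] terminal -1; root [.XO/O../XXO] d7

X winning at [.XO/O../XXO]: True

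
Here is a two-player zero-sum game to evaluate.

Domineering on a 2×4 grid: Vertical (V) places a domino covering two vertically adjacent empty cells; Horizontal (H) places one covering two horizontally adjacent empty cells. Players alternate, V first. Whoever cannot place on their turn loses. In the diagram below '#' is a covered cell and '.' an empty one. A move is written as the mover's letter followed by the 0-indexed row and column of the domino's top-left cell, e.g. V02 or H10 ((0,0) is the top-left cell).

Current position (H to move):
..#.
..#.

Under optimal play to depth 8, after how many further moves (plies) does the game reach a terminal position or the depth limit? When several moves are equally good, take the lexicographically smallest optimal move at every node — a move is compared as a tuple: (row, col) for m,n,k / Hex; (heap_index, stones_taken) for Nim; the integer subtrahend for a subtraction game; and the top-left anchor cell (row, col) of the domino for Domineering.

PV length from [..#./..#.]: 3 plies

ply 1, H at ..#./..#. | H00=+1→###./..#.*; H10=+1→..#./###.
ply 2, V at ###./..#. | V03=-1→####/..##*
ply 3, H at ####/..## | H10=+1→####/####*
ply 4: ####/#### is terminal -1 (V); from ..#./..#. depth 8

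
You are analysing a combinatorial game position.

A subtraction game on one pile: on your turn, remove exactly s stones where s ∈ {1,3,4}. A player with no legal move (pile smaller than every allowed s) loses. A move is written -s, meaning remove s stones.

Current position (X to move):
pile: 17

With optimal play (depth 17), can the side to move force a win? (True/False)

X winning at [17]: True

p1 X@[17]: -1[16]+1* -3[14]+1 -4[13]-1
p2 O@[16]: -1[15]-1* -3[13]-1 -4[12]-1
p3 X@[15]: -1[14]+1* -3[12]-1 -4[11]-1
p4 O@[14]: -1[13]-1* -3[11]-1 -4[10]-1
p5 X@[13]: -1[12]-1 -3[10]-1 -4[9]+1*
p6 O@[9]: -1[8]-1* -3[6]-1 -4[5]-1
p7 X@[8]: -1[7]+1* -3[5]-1 -4[4]-1
p8 O@[7]: -1[6]-1* -3[4]-1 -4[3]-1
p9 X@[6]: -1[5]-1 -3[3]-1 -4[2]+1*
p10 O@[2]: -1[1]-1*
p11 X@[1]: -1[0]+1*
p12 O@[0] terminal -1; root [17] d17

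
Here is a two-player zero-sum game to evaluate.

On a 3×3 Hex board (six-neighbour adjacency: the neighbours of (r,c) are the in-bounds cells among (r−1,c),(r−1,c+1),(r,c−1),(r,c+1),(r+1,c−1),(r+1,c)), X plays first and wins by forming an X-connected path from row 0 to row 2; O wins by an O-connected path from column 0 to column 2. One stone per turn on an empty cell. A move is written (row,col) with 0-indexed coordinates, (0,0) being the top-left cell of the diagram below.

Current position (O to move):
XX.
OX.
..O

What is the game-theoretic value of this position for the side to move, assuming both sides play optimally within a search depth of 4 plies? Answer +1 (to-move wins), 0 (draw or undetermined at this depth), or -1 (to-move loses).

value(XX./OX./..O, O) = -1

[XX./OX./..O] O move#1: (0,2):-1/XXO/OX./..O*, (1,2):-1/XX./OXO/..O, (2,0):-1/XX./OX./O.O, (2,1):-1/XX./OX./.OO
[XXO/OX./..O] X move#2: (1,2):+1/XXO/OXX/..O*, (2,0):+1/XXO/OX./X.O, (2,1):+1/XXO/OX./.XO
[XXO/OXX/..O] O move#3: (2,0):-1/XXO/OXX/O.O*, (2,1):-1/XXO/OXX/.OO
[XXO/OXX/O.O] X move#4: (2,1):+1/XXO/OXX/OXO*
[XXO/OXX/OXO] end (terminal -1, O#5); searched XX./OX./..O to 4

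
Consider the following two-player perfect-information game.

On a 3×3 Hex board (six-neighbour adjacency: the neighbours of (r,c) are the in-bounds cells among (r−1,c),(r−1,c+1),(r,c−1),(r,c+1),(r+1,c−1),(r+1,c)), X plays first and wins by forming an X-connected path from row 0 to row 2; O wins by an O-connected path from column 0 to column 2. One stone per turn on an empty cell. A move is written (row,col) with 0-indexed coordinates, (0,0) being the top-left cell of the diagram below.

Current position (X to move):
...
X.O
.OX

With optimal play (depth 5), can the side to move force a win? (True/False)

[.../X.O/.OX] X move#1: (0,0):-1/X../X.O/.OX, (0,1):-1/.X./X.O/.OX, (0,2):-1/..X/X.O/.OX, (1,1):-1/.../XXO/.OX, (2,0):+1/.../X.O/XOX*
[.../X.O/XOX] O move#2: (0,0):-1/O../X.O/XOX*, (0,1):-1/.O./X.O/XOX, (0,2):-1/..O/X.O/XOX, (1,1):-1/.../XOO/XOX
[O../X.O/XOX] X move#3: (0,1):+1/OX./X.O/XOX*, (0,2):+1/O.X/X.O/XOX, (1,1):+1/O../XXO/XOX
[OX./X.O/XOX] end (terminal -1, O#4); searched .../X.O/.OX to 5

X winning at [.../X.O/.OX]: True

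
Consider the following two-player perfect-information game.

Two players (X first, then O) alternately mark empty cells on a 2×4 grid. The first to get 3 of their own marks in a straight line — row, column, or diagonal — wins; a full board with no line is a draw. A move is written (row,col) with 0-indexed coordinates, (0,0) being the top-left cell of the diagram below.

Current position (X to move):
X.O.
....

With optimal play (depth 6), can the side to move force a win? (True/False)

[X.O./....] X move#1: (0,1):+0/XXO./....*, (0,3):+0/X.OX/...., (1,0):+0/X.O./X..., (1,1):+0/X.O./.X.., (1,2):+0/X.O./..X., (1,3):+0/X.O./...X
[XXO./....] O move#2: (0,3):+0/XXOO/....*, (1,0):+0/XXO./O..., (1,1):+0/XXO./.O.., (1,2):+0/XXO./..O., (1,3):+0/XXO./...O
[XXOO/....] X move#3: (1,0):+0/XXOO/X...*, (1,1):+0/XXOO/.X.., (1,2):+0/XXOO/..X., (1,3):+0/XXOO/...X
[XXOO/X...] O move#4: (1,1):+0/XXOO/XO..*, (1,2):+0/XXOO/X.O., (1,3):+0/XXOO/X..O
[XXOO/XO..] X move#5: (1,2):+0/XXOO/XOX.*, (1,3):+0/XXOO/XO.X
[XXOO/XOX.] O move#6: (1,3):+0/XXOO/XOXO*
[XXOO/XOXO] end (terminal +0, X#7); searched X.O./.... to 6

X winning at [X.O./....]: False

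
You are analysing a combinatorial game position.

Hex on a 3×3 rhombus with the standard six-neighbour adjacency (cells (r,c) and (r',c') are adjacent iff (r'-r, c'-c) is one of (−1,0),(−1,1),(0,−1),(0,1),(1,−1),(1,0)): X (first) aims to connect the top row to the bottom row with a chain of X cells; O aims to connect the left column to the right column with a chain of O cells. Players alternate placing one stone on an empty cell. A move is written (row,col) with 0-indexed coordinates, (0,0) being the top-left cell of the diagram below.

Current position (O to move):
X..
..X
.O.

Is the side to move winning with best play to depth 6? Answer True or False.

O winning at [X../..X/.O.]: True

[X../..X/.O.] O move#1: (0,1):-1/XO./..X/.O., (0,2):-1/X.O/..X/.O., (1,0):-1/X../O.X/.O., (1,1):+1/X../.OX/.O.*, (2,0):-1/X../..X/OO., (2,2):-1/X../..X/.OO
[X../.OX/.O.] X move#2: (0,1):-1/XX./.OX/.O.*, (0,2):-1/X.X/.OX/.O., (1,0):-1/X../XOX/.O., (2,0):-1/X../.OX/XO., (2,2):-1/X../.OX/.OX
[XX./.OX/.O.] O move#3: (0,2):+1/XXO/.OX/.O.*, (1,0):+1/XX./OOX/.O., (2,0):+1/XX./.OX/OO., (2,2):+1/XX./.OX/.OO
[XXO/.OX/.O.] X move#4: (1,0):-1/XXO/XOX/.O.*, (2,0):-1/XXO/.OX/XO., (2,2):-1/XXO/.OX/.OX
[XXO/XOX/.O.] O move#5: (2,0):+1/XXO/XOX/OO.*, (2,2):-1/XXO/XOX/.OO
[XXO/XOX/OO.] end (terminal -1, X#6); searched X../..X/.O. to 6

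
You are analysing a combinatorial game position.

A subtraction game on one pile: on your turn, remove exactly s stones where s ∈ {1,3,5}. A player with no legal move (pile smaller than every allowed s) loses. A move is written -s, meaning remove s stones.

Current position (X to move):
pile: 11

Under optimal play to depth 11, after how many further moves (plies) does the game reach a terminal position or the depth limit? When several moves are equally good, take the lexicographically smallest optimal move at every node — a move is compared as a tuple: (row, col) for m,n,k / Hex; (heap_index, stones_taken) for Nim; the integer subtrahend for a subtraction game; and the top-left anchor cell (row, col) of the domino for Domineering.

[11] X move#1: -1:+1/10*, -3:+1/8, -5:+1/6
[10] O move#2: -1:-1/9*, -3:-1/7, -5:-1/5
[9] X move#3: -1:+1/8*, -3:+1/6, -5:+1/4
[8] O move#4: -1:-1/7*, -3:-1/5, -5:-1/3
[7] X move#5: -1:+1/6*, -3:+1/4, -5:+1/2
[6] O move#6: -1:-1/5*, -3:-1/3, -5:-1/1
[5] X move#7: -1:+1/4*, -3:+1/2, -5:+1/0
[4] O move#8: -1:-1/3*, -3:-1/1
[3] X move#9: -1:+1/2*, -3:+1/0
[2] O move#10: -1:-1/1*
[1] X move#11: -1:+1/0*
[0] end (terminal -1, O#12); searched 11 to 11

PV length from [11]: 11 plies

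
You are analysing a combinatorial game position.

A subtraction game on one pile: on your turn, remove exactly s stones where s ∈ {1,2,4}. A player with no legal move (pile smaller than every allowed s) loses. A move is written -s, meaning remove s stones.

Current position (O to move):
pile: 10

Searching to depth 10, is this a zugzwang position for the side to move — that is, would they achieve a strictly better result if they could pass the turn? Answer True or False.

zugzwang(10, O) = False

p1 O@[10]: -1[9]+1* -2[8]-1 -4[6]+1
p2 X@[9]: -1[8]-1* -2[7]-1 -4[5]-1
p3 O@[8]: -1[7]-1 -2[6]+1* -4[4]-1
p4 X@[6]: -1[5]-1* -2[4]-1 -4[2]-1
p5 O@[5]: -1[4]-1 -2[3]+1* -4[1]-1
p6 X@[3]: -1[2]-1* -2[1]-1
p7 O@[2]: -1[1]-1 -2[0]+1*
p8 X@[0] terminal -1; root [10] d10
suppose O passes — search the same position with X to move:
pass> p1 X@[10]: -1[9]+1* -2[8]-1 -4[6]+1
pass> p2 O@[9]: -1[8]-1* -2[7]-1 -4[5]-1
pass> p3 X@[8]: -1[7]-1 -2[6]+1* -4[4]-1
pass> p4 O@[6]: -1[5]-1* -2[4]-1 -4[2]-1
pass> p5 X@[5]: -1[4]-1 -2[3]+1* -4[1]-1
pass> p6 O@[3]: -1[2]-1* -2[1]-1
pass> p7 X@[2]: -1[1]-1 -2[0]+1*
pass> p8 O@[0] terminal -1; root [10] d10
for O: play +1, pass -1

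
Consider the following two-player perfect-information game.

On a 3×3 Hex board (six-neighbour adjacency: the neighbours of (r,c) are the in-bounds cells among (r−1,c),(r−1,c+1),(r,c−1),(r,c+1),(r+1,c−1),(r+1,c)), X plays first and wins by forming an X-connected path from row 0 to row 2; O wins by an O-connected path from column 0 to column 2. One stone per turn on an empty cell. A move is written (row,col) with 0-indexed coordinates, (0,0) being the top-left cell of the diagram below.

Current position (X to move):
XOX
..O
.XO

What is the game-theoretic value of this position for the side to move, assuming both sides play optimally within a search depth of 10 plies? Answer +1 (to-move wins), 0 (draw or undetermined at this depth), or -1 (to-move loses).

[XOX/..O/.XO] X move#1: (1,0):+1/XOX/X.O/.XO*, (1,1):+1/XOX/.XO/.XO, (2,0):+1/XOX/..O/XXO
[XOX/X.O/.XO] O move#2: (1,1):-1/XOX/XOO/.XO*, (2,0):-1/XOX/X.O/OXO
[XOX/XOO/.XO] X move#3: (2,0):+1/XOX/XOO/XXO*
[XOX/XOO/XXO] end (terminal -1, O#4); searched XOX/..O/.XO to 10

value(XOX/..O/.XO, X) = +1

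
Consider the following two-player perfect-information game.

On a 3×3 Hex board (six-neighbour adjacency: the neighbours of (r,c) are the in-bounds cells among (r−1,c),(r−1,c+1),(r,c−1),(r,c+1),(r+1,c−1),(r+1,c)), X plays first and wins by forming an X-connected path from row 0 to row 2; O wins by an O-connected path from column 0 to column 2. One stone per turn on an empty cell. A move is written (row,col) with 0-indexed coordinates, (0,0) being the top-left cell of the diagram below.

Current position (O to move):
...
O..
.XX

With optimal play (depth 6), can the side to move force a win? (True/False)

ply 1, O at .../O../.XX | (0,0)=-1→O../O../.XX; (0,1)=-1→.O./O../.XX; (0,2)=+1→..O/O../.XX*; (1,1)=+1→.../OO./.XX; (1,2)=-1→.../O.O/.XX; (2,0)=-1→.../O../OXX
ply 2, X at ..O/O../.XX | (0,0)=-1→X.O/O../.XX*; (0,1)=-1→.XO/O../.XX; (1,1)=-1→..O/OX./.XX; (1,2)=-1→..O/O.X/.XX; (2,0)=-1→..O/O../XXX
ply 3, O at X.O/O../.XX | (0,1)=+1→XOO/O../.XX*; (1,1)=+1→X.O/OO./.XX; (1,2)=+1→X.O/O.O/.XX; (2,0)=+1→X.O/O../OXX
ply 4: XOO/O../.XX is terminal -1 (X); from .../O../.XX depth 6

O winning at [.../O../.XX]: True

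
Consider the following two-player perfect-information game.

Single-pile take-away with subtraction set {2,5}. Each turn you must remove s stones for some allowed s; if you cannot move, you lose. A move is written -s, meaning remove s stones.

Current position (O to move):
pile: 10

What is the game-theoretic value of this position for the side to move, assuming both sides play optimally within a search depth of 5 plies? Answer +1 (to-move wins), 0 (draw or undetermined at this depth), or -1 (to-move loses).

ply 1, O at 10 | -2=+1→8*; -5=-1→5
ply 2, X at 8 | -2=-1→6*; -5=-1→3
ply 3, O at 6 | -2=+1→4*; -5=+1→1
ply 4, X at 4 | -2=-1→2*
ply 5, O at 2 | -2=+1→0*
ply 6: 0 is terminal -1 (X); from 10 depth 5

value(10, O) = +1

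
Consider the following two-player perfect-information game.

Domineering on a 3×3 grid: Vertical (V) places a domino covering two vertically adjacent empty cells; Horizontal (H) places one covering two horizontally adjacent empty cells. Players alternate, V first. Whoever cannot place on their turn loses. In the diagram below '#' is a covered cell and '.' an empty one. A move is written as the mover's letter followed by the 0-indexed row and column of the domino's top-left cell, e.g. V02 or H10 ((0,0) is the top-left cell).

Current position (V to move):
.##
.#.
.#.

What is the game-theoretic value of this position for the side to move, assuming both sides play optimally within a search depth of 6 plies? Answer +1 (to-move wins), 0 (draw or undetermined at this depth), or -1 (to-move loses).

p1 V@[.##/.#./.#.]: V00[###/##./.#.]+1* V10[.##/##./##.]+1 V12[.##/.##/.##]+1
p2 H@[###/##./.#.] terminal -1; root [.##/.#./.#.] d6

value(.##/.#./.#., V) = +1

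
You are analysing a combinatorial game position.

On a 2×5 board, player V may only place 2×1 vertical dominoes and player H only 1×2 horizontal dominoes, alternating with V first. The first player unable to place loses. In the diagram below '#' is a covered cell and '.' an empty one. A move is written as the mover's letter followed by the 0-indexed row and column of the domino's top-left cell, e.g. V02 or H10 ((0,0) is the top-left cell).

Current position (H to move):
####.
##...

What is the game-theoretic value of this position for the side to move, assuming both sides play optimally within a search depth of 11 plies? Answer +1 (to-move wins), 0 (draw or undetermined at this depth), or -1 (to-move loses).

ply 1, H at ####./##... | H12=-1→####./####.; H13=+1→####./##.##*
ply 2: ####./##.## is terminal -1 (V); from ####./##... depth 11

value(####./##..., H) = +1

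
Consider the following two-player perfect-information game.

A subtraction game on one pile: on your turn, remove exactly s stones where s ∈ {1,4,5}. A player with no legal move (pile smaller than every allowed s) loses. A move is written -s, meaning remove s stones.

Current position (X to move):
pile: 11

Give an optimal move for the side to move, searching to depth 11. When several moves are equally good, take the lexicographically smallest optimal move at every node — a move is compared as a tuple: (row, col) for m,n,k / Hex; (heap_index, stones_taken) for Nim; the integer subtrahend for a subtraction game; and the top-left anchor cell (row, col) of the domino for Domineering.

X's best at [11]: -1

p1 X@[11]: -1[10]+1* -4[7]-1 -5[6]-1
p2 O@[10]: -1[9]-1* -4[6]-1 -5[5]-1
p3 X@[9]: -1[8]+1* -4[5]-1 -5[4]-1
p4 O@[8]: -1[7]-1* -4[4]-1 -5[3]-1
p5 X@[7]: -1[6]-1 -4[3]-1 -5[2]+1*
p6 O@[2]: -1[1]-1*
p7 X@[1]: -1[0]+1*
p8 O@[0] terminal -1; root [11] d11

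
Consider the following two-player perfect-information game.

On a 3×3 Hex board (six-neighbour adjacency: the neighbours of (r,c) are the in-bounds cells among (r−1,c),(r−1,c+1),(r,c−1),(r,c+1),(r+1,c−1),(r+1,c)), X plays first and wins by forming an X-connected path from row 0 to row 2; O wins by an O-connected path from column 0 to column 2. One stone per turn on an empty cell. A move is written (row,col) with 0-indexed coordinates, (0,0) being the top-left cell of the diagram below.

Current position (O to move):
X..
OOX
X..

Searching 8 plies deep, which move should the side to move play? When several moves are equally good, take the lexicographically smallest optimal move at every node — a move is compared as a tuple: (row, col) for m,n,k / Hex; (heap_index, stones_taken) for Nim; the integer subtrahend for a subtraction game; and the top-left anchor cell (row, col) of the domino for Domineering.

O's best at [X../OOX/X..]: (0,2)

[X../OOX/X..] O move#1: (0,1):-1/XO./OOX/X.., (0,2):+1/X.O/OOX/X..*, (2,1):+1/X../OOX/XO., (2,2):+1/X../OOX/X.O
[X.O/OOX/X..] end (terminal -1, X#2); searched X../OOX/X.. to 8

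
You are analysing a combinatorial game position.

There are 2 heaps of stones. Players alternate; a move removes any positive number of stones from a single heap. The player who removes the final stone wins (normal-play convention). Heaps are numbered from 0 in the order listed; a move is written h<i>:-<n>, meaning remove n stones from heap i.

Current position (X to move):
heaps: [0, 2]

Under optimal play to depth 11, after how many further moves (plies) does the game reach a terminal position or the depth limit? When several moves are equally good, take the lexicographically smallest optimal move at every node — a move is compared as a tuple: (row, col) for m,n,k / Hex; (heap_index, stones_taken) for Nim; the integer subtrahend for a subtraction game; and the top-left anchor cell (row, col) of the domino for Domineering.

[(0,2)] X move#1: h1:-1:-1/(0,1), h1:-2:+1/(0,0)*
[(0,0)] end (terminal -1, O#2); searched (0,2) to 11

PV length from [(0,2)]: 1 ply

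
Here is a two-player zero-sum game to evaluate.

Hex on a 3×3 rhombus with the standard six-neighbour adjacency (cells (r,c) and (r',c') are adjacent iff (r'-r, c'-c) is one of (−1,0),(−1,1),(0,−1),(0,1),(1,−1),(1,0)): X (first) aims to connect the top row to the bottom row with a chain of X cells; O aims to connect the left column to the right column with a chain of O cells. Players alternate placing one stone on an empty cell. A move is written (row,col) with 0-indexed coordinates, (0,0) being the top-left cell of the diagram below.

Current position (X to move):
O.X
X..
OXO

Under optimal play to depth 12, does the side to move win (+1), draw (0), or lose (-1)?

value(O.X/X../OXO, X) = +1

[O.X/X../OXO] X move#1: (0,1):+1/OXX/X../OXO*, (1,1):+1/O.X/XX./OXO, (1,2):+1/O.X/X.X/OXO
[OXX/X../OXO] O move#2: (1,1):-1/OXX/XO./OXO*, (1,2):-1/OXX/X.O/OXO
[OXX/XO./OXO] X move#3: (1,2):+1/OXX/XOX/OXO*
[OXX/XOX/OXO] end (terminal -1, O#4); searched O.X/X../OXO to 12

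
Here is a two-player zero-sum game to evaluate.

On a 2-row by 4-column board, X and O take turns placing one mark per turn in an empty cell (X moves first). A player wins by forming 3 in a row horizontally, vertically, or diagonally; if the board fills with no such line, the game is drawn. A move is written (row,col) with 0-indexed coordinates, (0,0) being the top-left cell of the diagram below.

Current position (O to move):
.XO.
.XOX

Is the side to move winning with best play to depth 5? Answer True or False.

O winning at [.XO./.XOX]: False

ply 1, O at .XO./.XOX | (0,0)=+0→OXO./.XOX*; (0,3)=+0→.XOO/.XOX; (1,0)=+0→.XO./OXOX
ply 2, X at OXO./.XOX | (0,3)=+0→OXOX/.XOX*; (1,0)=+0→OXO./XXOX
ply 3, O at OXOX/.XOX | (1,0)=+0→OXOX/OXOX*
ply 4: OXOX/OXOX is terminal +0 (X); from .XO./.XOX depth 5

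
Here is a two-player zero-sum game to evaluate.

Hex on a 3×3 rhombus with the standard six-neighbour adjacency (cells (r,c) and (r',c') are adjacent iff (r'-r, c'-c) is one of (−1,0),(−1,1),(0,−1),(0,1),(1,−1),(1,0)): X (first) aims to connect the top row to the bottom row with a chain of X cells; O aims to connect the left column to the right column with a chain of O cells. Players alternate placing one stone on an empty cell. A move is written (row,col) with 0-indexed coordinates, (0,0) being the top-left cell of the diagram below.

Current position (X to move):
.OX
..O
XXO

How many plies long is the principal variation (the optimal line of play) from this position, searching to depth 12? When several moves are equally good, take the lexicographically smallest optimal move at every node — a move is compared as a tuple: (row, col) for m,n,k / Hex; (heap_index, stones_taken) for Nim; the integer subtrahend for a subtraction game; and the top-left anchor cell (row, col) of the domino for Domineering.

PV length from [.OX/..O/XXO]: 3 plies

[.OX/..O/XXO] X move#1: (0,0):+1/XOX/..O/XXO*, (1,0):+1/.OX/X.O/XXO, (1,1):+1/.OX/.XO/XXO
[XOX/..O/XXO] O move#2: (1,0):-1/XOX/O.O/XXO*, (1,1):-1/XOX/.OO/XXO
[XOX/O.O/XXO] X move#3: (1,1):+1/XOX/OXO/XXO*
[XOX/OXO/XXO] end (terminal -1, O#4); searched .OX/..O/XXO to 12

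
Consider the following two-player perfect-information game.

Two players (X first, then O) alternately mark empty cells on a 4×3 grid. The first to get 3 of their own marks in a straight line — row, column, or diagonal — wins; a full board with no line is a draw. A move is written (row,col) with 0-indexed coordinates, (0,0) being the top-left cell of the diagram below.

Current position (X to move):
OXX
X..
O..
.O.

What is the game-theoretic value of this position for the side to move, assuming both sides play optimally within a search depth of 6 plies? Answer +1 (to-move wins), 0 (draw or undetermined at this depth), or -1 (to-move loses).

value(OXX/X../O../.O., X) = +1

ply 1, X at OXX/X../O../.O. | (1,1)=+1→OXX/XX./O../.O.*; (1,2)=+1→OXX/X.X/O../.O.; (2,1)=+1→OXX/X../OX./.O.; (2,2)=+1→OXX/X../O.X/.O.; (3,0)=-1→OXX/X../O../XO.; (3,2)=-1→OXX/X../O../.OX
ply 2, O at OXX/XX./O../.O. | (1,2)=-1→OXX/XXO/O../.O.*; (2,1)=-1→OXX/XX./OO./.O.; (2,2)=-1→OXX/XX./O.O/.O.; (3,0)=-1→OXX/XX./O../OO.; (3,2)=-1→OXX/XX./O../.OO
ply 3, X at OXX/XXO/O../.O. | (2,1)=+1→OXX/XXO/OX./.O.*; (2,2)=+0→OXX/XXO/O.X/.O.; (3,0)=+0→OXX/XXO/O../XO.; (3,2)=-1→OXX/XXO/O../.OX
ply 4: OXX/XXO/OX./.O. is terminal -1 (O); from OXX/X../O../.O. depth 6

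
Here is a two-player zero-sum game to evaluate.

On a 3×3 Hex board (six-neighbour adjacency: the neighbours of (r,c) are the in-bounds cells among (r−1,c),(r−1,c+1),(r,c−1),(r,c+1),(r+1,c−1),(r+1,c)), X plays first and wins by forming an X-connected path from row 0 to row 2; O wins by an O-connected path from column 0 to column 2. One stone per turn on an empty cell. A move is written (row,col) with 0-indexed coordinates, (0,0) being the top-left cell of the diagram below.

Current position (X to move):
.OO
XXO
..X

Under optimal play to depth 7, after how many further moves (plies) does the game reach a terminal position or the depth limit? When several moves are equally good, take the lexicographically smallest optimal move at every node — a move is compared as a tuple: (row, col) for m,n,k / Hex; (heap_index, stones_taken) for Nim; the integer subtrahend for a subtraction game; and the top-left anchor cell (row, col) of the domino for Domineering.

PV length from [.OO/XXO/..X]: 3 plies

[.OO/XXO/..X] X move#1: (0,0):+1/XOO/XXO/..X*, (2,0):-1/.OO/XXO/X.X, (2,1):-1/.OO/XXO/.XX
[XOO/XXO/..X] O move#2: (2,0):-1/XOO/XXO/O.X*, (2,1):-1/XOO/XXO/.OX
[XOO/XXO/O.X] X move#3: (2,1):+1/XOO/XXO/OXX*
[XOO/XXO/OXX] end (terminal -1, O#4); searched .OO/XXO/..X to 7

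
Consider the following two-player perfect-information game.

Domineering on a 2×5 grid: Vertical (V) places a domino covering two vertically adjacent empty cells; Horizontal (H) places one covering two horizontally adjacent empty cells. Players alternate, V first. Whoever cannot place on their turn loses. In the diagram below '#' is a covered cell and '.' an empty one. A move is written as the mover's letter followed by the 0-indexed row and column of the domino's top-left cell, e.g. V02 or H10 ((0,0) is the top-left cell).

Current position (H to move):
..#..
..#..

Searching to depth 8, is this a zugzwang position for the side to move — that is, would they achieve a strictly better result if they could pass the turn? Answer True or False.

p1 H@[..#../..#..]: H00[###../..#..]-1* H03[..###/..#..]-1 H10[..#../###..]-1 H13[..#../..###]-1
p2 V@[###../..#..]: V03[####./..##.]+1* V04[###.#/..#.#]+1
p3 H@[####./..##.]: H10[####./####.]-1*
p4 V@[####./####.]: V04[#####/#####]+1*
p5 H@[#####/#####] terminal -1; root [..#../..#..] d8
suppose H passes — search the same position with V to move:
pass> p1 V@[..#../..#..]: V00[#.#../#.#..]-1* V01[.##../.##..]-1 V03[..##./..##.]-1 V04[..#.#/..#.#]-1
pass> p2 H@[#.#../#.#..]: H03[#.###/#.#..]+1* H13[#.#../#.###]+1
pass> p3 V@[#.###/#.#..]: V01[#####/###..]-1*
pass> p4 H@[#####/###..]: H13[#####/#####]+1*
pass> p5 V@[#####/#####] terminal -1; root [..#../..#..] d8
for H: play -1, pass +1

zugzwang(..#../..#.., H) = True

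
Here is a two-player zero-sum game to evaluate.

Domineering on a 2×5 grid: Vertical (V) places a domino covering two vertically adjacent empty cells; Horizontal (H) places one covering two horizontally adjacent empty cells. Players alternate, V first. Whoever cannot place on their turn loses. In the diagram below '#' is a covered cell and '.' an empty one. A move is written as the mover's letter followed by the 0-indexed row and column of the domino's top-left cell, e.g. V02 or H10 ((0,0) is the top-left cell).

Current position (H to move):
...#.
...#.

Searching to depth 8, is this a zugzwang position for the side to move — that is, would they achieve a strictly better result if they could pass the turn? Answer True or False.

p1 H@[...#./...#.]: H00[##.#./...#.]-1* H01[.###./...#.]-1 H10[...#./##.#.]-1 H11[...#./.###.]-1
p2 V@[##.#./...#.]: V02[####./..##.]+1* V04[##.##/...##]-1
p3 H@[####./..##.]: H10[####./####.]-1*
p4 V@[####./####.]: V04[#####/#####]+1*
p5 H@[#####/#####] terminal -1; root [...#./...#.] d8
suppose H passes — search the same position with V to move:
pass> p1 V@[...#./...#.]: V00[#..#./#..#.]-1 V01[.#.#./.#.#.]+1* V02[..##./..##.]-1 V04[...##/...##]-1
pass> p2 H@[.#.#./.#.#.] terminal -1; root [...#./...#.] d8
for H: play -1, pass -1

zugzwang(...#./...#., H) = False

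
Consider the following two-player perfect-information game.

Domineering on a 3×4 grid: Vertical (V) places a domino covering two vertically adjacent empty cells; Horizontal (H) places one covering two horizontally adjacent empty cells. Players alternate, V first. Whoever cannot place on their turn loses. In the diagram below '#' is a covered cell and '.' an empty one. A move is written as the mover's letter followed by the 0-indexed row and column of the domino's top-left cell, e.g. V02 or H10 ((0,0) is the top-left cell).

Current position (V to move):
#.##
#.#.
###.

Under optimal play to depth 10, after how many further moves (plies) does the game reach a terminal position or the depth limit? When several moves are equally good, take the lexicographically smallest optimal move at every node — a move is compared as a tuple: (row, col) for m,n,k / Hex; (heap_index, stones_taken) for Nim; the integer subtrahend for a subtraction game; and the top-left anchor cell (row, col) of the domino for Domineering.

PV length from [#.##/#.#./###.]: 1 ply

[#.##/#.#./###.] V move#1: V01:+1/####/###./###.*, V13:+1/#.##/#.##/####
[####/###./###.] end (terminal -1, H#2); searched #.##/#.#./###. to 10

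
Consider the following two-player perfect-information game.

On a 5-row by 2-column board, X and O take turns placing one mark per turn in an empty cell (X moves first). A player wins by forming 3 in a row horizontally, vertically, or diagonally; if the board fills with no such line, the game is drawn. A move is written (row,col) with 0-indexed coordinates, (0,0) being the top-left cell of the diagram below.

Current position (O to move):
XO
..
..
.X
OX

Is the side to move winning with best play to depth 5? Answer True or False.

[XO/../../.X/OX] O move#1: (1,0):-1/XO/O./../.X/OX, (1,1):-1/XO/.O/../.X/OX, (2,0):-1/XO/../O./.X/OX, (2,1):+0/XO/../.O/.X/OX*, (3,0):-1/XO/../../OX/OX
[XO/../.O/.X/OX] X move#2: (1,0):-1/XO/X./.O/.X/OX, (1,1):+0/XO/.X/.O/.X/OX*, (2,0):-1/XO/../XO/.X/OX, (3,0):-1/XO/../.O/XX/OX
[XO/.X/.O/.X/OX] O move#3: (1,0):+0/XO/OX/.O/.X/OX*, (2,0):+0/XO/.X/OO/.X/OX, (3,0):+0/XO/.X/.O/OX/OX
[XO/OX/.O/.X/OX] X move#4: (2,0):+0/XO/OX/XO/.X/OX*, (3,0):+0/XO/OX/.O/XX/OX
[XO/OX/XO/.X/OX] O move#5: (3,0):+0/XO/OX/XO/OX/OX*
[XO/OX/XO/OX/OX] end (terminal +0, X#6); searched XO/../../.X/OX to 5

O winning at [XO/../../.X/OX]: False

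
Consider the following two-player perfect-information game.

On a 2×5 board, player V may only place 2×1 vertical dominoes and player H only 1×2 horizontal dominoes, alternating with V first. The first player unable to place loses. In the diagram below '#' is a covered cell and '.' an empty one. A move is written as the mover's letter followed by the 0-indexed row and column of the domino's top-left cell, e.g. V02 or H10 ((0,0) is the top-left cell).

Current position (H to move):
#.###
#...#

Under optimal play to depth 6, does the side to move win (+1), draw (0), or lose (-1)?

ply 1, H at #.###/#...# | H11=+1→#.###/###.#*; H12=-1→#.###/#.###
ply 2: #.###/###.# is terminal -1 (V); from #.###/#...# depth 6

value(#.###/#...#, H) = +1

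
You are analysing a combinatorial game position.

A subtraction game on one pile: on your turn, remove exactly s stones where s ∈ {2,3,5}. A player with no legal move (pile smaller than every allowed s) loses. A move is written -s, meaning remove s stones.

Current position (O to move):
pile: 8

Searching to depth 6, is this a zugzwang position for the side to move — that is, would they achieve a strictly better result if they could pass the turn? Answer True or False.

zugzwang(8, O) = True

ply 1, O at 8 | -2=-1→6*; -3=-1→5; -5=-1→3
ply 2, X at 6 | -2=-1→4; -3=-1→3; -5=+1→1*
ply 3: 1 is terminal -1 (O); from 8 depth 6
pass branch (X moves first from the same position):
  | ply 1, X at 8 | -2=-1→6*; -3=-1→5; -5=-1→3
  | ply 2, O at 6 | -2=-1→4; -3=-1→3; -5=+1→1*
  | ply 3: 1 is terminal -1 (X); from 8 depth 6
O moving scores -1; O passing scores +1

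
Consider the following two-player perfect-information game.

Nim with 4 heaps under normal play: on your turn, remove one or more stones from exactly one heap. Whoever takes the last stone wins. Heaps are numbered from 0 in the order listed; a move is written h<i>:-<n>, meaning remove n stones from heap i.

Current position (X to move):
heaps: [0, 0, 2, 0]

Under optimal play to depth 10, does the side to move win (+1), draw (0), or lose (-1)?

[(0,0,2,0)] X move#1: h2:-1:-1/(0,0,1,0), h2:-2:+1/(0,0,0,0)*
[(0,0,0,0)] end (terminal -1, O#2); searched (0,0,2,0) to 10

value((0,0,2,0), X) = +1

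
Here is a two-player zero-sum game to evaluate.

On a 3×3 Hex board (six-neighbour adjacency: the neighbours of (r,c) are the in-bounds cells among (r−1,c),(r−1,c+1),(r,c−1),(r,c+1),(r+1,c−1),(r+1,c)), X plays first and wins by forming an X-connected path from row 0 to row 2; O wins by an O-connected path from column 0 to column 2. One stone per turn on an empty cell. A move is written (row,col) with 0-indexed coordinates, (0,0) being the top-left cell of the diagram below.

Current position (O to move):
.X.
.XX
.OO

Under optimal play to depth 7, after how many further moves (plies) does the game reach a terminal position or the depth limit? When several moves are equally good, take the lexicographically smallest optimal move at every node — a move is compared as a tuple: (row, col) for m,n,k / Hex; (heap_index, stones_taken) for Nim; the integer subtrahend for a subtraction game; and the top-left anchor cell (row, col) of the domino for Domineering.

PV length from [.X./.XX/.OO]: 1 ply

p1 O@[.X./.XX/.OO]: (0,0)[OX./.XX/.OO]-1 (0,2)[.XO/.XX/.OO]-1 (1,0)[.X./OXX/.OO]-1 (2,0)[.X./.XX/OOO]+1*
p2 X@[.X./.XX/OOO] terminal -1; root [.X./.XX/.OO] d7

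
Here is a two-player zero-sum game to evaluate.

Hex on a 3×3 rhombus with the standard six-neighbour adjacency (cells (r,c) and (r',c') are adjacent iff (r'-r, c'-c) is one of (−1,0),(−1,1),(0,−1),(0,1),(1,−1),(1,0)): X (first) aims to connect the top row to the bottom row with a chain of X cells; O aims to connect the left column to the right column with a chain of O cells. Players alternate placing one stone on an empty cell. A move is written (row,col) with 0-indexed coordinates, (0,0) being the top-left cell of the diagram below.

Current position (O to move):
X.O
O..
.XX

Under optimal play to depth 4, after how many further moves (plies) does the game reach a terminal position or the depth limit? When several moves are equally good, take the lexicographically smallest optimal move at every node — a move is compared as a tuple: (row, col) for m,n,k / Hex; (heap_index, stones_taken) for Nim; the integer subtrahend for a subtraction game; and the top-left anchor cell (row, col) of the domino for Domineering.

PV length from [X.O/O../.XX]: 1 ply

[X.O/O../.XX] O move#1: (0,1):+1/XOO/O../.XX*, (1,1):+1/X.O/OO./.XX, (1,2):+1/X.O/O.O/.XX, (2,0):+1/X.O/O../OXX
[XOO/O../.XX] end (terminal -1, X#2); searched X.O/O../.XX to 4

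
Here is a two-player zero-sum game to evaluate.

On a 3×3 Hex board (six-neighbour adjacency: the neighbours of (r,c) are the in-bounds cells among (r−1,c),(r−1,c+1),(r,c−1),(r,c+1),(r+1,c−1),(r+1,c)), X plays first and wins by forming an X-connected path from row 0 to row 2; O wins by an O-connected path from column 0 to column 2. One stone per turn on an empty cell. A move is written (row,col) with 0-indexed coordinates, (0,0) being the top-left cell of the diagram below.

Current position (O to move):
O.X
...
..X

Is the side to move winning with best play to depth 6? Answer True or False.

O winning at [O.X/.../..X]: False

p1 O@[O.X/.../..X]: (0,1)[OOX/.../..X]-1* (1,0)[O.X/O../..X]-1 (1,1)[O.X/.O./..X]-1 (1,2)[O.X/..O/..X]-1 (2,0)[O.X/.../O.X]-1 (2,1)[O.X/.../.OX]-1
p2 X@[OOX/.../..X]: (1,0)[OOX/X../..X]+1* (1,1)[OOX/.X./..X]+1 (1,2)[OOX/..X/..X]+1 (2,0)[OOX/.../X.X]+1 (2,1)[OOX/.../.XX]+1
p3 O@[OOX/X../..X]: (1,1)[OOX/XO./..X]-1* (1,2)[OOX/X.O/..X]-1 (2,0)[OOX/X../O.X]-1 (2,1)[OOX/X../.OX]-1
p4 X@[OOX/XO./..X]: (1,2)[OOX/XOX/..X]+1* (2,0)[OOX/XO./X.X]-1 (2,1)[OOX/XO./.XX]-1
p5 O@[OOX/XOX/..X] terminal -1; root [O.X/.../..X] d6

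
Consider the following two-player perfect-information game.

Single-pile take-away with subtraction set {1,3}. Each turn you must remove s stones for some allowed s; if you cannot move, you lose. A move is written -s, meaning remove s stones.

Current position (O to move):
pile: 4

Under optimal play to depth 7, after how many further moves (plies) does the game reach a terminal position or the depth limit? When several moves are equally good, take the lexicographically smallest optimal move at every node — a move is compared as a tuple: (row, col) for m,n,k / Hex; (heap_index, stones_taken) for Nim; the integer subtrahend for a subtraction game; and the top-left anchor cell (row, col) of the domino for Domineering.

PV length from [4]: 4 plies

ply 1, O at 4 | -1=-1→3*; -3=-1→1
ply 2, X at 3 | -1=+1→2*; -3=+1→0
ply 3, O at 2 | -1=-1→1*
ply 4, X at 1 | -1=+1→0*
ply 5: 0 is terminal -1 (O); from 4 depth 7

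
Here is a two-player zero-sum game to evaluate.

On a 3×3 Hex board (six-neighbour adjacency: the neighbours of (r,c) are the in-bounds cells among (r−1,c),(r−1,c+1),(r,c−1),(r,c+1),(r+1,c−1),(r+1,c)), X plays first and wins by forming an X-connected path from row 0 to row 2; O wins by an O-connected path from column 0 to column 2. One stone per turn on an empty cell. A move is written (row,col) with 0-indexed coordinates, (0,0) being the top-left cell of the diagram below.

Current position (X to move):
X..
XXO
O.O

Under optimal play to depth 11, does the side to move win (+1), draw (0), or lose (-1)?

[X../XXO/O.O] X move#1: (0,1):-1/XX./XXO/O.O, (0,2):-1/X.X/XXO/O.O, (2,1):+1/X../XXO/OXO*
[X../XXO/OXO] end (terminal -1, O#2); searched X../XXO/O.O to 11

value(X../XXO/O.O, X) = +1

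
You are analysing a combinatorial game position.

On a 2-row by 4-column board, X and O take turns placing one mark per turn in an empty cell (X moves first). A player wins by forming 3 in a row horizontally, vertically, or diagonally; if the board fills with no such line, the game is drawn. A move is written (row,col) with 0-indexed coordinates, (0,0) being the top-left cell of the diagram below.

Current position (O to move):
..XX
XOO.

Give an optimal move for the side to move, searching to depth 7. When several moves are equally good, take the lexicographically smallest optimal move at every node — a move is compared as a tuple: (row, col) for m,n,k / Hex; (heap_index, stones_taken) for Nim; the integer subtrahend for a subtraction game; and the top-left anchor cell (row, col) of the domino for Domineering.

ply 1, O at ..XX/XOO. | (0,0)=-1→O.XX/XOO.; (0,1)=+0→.OXX/XOO.; (1,3)=+1→..XX/XOOO*
ply 2: ..XX/XOOO is terminal -1 (X); from ..XX/XOO. depth 7

O's best at [..XX/XOO.]: (1,3)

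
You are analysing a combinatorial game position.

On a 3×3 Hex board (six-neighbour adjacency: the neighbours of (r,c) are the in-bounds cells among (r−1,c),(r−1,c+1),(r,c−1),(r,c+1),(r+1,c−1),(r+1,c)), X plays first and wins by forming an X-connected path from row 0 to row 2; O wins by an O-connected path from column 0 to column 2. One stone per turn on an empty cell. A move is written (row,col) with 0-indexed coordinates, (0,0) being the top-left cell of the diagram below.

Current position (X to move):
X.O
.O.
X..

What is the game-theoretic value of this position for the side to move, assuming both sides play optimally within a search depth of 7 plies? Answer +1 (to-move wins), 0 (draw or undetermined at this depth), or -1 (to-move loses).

value(X.O/.O./X.., X) = +1

p1 X@[X.O/.O./X..]: (0,1)[XXO/.O./X..]-1 (1,0)[X.O/XO./X..]+1* (1,2)[X.O/.OX/X..]-1 (2,1)[X.O/.O./XX.]-1 (2,2)[X.O/.O./X.X]-1
p2 O@[X.O/XO./X..] terminal -1; root [X.O/.O./X..] d7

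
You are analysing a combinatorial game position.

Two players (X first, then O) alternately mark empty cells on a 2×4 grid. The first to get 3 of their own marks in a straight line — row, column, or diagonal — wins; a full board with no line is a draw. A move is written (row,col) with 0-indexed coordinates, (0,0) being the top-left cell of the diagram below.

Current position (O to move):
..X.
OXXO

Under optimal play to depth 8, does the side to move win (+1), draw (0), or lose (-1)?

p1 O@[..X./OXXO]: (0,0)[O.X./OXXO]+0* (0,1)[.OX./OXXO]+0 (0,3)[..XO/OXXO]+0
p2 X@[O.X./OXXO]: (0,1)[OXX./OXXO]+0* (0,3)[O.XX/OXXO]+0
p3 O@[OXX./OXXO]: (0,3)[OXXO/OXXO]+0*
p4 X@[OXXO/OXXO] terminal +0; root [..X./OXXO] d8

value(..X./OXXO, O) = 0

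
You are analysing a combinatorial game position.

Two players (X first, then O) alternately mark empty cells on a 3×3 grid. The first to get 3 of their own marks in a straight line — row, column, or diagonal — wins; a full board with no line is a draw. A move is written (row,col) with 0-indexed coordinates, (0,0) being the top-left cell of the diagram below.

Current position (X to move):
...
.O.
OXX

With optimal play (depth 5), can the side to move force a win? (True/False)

[.../.O./OXX] X move#1: (0,0):-1/X../.O./OXX, (0,1):-1/.X./.O./OXX, (0,2):+0/..X/.O./OXX*, (1,0):-1/.../XO./OXX, (1,2):-1/.../.OX/OXX
[..X/.O./OXX] O move#2: (0,0):-1/O.X/.O./OXX, (0,1):-1/.OX/.O./OXX, (1,0):-1/..X/OO./OXX, (1,2):+0/..X/.OO/OXX*
[..X/.OO/OXX] X move#3: (0,0):-1/X.X/.OO/OXX, (0,1):-1/.XX/.OO/OXX, (1,0):+0/..X/XOO/OXX*
[..X/XOO/OXX] O move#4: (0,0):+0/O.X/XOO/OXX*, (0,1):+0/.OX/XOO/OXX
[O.X/XOO/OXX] X move#5: (0,1):+0/OXX/XOO/OXX*
[OXX/XOO/OXX] end (terminal +0, O#6); searched .../.O./OXX to 5

X winning at [.../.O./OXX]: False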